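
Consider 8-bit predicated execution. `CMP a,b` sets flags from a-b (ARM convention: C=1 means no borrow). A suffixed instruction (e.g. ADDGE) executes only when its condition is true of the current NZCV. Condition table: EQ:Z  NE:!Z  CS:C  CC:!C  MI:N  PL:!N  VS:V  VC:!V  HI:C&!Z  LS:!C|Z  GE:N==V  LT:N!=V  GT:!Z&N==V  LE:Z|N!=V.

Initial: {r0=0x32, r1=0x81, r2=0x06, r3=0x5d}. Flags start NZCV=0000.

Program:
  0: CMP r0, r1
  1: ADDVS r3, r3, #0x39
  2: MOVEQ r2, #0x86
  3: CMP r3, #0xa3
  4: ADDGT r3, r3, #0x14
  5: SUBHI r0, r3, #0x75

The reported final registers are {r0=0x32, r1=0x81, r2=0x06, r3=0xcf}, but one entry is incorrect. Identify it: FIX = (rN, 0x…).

FIX = (r3, 0x96)

0: ✓ CMP  NZCV=1001
1: ✓ ADDVS  r3←0x96
2: · MOVEQ
3: ✓ CMP  NZCV=1000
4: · ADDGT
5: · SUBHI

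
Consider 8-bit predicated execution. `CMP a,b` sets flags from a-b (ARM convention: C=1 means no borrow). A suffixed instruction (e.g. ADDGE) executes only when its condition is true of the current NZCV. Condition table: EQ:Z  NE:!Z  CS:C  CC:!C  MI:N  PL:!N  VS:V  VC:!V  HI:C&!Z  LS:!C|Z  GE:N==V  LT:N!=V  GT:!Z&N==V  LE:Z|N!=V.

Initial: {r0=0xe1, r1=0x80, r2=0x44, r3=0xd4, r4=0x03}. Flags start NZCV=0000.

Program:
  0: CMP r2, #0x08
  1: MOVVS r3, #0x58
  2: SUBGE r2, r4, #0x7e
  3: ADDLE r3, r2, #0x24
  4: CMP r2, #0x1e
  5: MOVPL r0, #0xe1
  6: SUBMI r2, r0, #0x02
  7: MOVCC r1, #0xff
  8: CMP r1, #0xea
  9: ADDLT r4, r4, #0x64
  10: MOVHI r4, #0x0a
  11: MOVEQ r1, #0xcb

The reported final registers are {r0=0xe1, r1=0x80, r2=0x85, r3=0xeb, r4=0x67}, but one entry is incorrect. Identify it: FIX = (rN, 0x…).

FIX = (r3, 0xd4)

0: ✓ CMP  NZCV=0010
1: · MOVVS
2: ✓ SUBGE  r2←0x85
3: · ADDLE
4: ✓ CMP  NZCV=0011
5: ✓ MOVPL  r0←0xe1
6: · SUBMI
7: · MOVCC
8: ✓ CMP  NZCV=1000
9: ✓ ADDLT  r4←0x67
10: · MOVHI
11: · MOVEQ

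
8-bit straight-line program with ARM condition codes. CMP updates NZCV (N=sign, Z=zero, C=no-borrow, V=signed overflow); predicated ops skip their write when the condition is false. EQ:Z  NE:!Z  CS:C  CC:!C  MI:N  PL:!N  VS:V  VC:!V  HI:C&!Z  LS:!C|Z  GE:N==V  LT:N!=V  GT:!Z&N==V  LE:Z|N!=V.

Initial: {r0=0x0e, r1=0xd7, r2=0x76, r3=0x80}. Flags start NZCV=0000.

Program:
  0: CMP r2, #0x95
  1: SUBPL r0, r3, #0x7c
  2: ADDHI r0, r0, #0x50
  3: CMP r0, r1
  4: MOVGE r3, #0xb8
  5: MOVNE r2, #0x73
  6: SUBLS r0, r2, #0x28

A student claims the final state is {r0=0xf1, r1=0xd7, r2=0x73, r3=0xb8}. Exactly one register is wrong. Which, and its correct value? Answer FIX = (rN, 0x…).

[0] flags=1001 → (cmp)
[1] flags=1001 PL?F → skip
[2] flags=1001 HI?F → skip
[3] flags=0000 → (cmp)
[4] flags=0000 GE?T → r3=0xb8
[5] flags=0000 NE?T → r2=0x73
[6] flags=0000 LS?T → r0=0x4b

FIX = (r0, 0x4b)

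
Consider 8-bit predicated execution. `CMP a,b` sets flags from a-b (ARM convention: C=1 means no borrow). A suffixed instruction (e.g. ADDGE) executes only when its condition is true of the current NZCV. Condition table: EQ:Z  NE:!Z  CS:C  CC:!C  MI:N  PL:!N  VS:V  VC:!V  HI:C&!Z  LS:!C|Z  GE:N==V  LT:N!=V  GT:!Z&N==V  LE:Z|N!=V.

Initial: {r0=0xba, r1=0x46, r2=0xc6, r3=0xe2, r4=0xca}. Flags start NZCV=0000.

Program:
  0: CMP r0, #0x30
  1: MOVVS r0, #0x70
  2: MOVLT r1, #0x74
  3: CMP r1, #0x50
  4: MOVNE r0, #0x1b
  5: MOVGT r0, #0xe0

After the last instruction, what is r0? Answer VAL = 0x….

VAL = 0xe0

[0] flags=1010 → (cmp)
[1] flags=1010 VS?F → skip
[2] flags=1010 LT?T → r1=0x74
[3] flags=0010 → (cmp)
[4] flags=0010 NE?T → r0=0x1b
[5] flags=0010 GT?T → r0=0xe0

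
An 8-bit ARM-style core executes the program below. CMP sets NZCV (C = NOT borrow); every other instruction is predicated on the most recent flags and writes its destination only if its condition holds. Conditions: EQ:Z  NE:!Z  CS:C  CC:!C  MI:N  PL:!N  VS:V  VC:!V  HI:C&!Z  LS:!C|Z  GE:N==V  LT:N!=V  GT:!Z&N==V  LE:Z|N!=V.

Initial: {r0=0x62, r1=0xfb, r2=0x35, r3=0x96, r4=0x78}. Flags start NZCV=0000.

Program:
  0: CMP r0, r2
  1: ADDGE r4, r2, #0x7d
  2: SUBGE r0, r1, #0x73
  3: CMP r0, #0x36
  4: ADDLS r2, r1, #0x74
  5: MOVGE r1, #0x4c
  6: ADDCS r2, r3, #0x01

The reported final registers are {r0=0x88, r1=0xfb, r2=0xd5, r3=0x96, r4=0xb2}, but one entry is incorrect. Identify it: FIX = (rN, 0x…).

0: ✓ CMP  NZCV=0010
1: ✓ ADDGE  r4←0xb2
2: ✓ SUBGE  r0←0x88
3: ✓ CMP  NZCV=0011
4: · ADDLS
5: · MOVGE
6: ✓ ADDCS  r2←0x97

FIX = (r2, 0x97)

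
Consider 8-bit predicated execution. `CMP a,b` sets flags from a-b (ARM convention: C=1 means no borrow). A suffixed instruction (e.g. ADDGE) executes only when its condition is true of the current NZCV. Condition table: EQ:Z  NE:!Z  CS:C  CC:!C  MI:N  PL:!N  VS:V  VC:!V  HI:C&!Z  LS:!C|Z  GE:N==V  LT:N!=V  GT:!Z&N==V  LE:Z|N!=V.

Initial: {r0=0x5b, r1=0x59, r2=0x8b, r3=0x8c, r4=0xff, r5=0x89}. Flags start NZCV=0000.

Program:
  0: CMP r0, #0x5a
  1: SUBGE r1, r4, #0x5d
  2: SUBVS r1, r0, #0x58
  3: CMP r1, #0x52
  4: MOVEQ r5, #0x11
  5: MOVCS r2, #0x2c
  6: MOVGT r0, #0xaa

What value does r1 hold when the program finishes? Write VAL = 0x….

[0] flags=0010 → (cmp)
[1] flags=0010 GE?T → r1=0xa2
[2] flags=0010 VS?F → skip
[3] flags=0011 → (cmp)
[4] flags=0011 EQ?F → skip
[5] flags=0011 CS?T → r2=0x2c
[6] flags=0011 GT?F → skip

VAL = 0xa2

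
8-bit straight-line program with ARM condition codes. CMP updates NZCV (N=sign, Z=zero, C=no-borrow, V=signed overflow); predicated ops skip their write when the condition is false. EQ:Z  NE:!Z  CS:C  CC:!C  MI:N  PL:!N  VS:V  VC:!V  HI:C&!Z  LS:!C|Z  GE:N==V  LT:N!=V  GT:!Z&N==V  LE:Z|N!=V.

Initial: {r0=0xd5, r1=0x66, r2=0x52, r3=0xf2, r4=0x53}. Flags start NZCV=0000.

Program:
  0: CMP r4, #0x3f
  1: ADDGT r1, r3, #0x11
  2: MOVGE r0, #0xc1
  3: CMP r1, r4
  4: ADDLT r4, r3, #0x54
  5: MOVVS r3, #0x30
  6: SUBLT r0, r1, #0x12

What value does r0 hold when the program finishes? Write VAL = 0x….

VAL = 0xf1

[0] flags=0010 → (cmp)
[1] flags=0010 GT?T → r1=0x03
[2] flags=0010 GE?T → r0=0xc1
[3] flags=1000 → (cmp)
[4] flags=1000 LT?T → r4=0x46
[5] flags=1000 VS?F → skip
[6] flags=1000 LT?T → r0=0xf1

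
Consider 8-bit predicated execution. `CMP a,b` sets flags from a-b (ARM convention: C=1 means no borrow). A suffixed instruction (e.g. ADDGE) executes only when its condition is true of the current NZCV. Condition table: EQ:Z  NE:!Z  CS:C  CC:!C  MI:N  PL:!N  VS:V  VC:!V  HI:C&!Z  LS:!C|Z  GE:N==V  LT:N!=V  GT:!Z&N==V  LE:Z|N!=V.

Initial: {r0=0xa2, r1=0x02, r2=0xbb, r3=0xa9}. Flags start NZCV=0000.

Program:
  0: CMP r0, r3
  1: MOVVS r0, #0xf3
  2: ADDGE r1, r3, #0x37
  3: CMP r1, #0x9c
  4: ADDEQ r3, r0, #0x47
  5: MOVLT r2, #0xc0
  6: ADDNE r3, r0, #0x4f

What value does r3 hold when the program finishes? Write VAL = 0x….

0: ✓ CMP  NZCV=1000
1: · MOVVS
2: · ADDGE
3: ✓ CMP  NZCV=0000
4: · ADDEQ
5: · MOVLT
6: ✓ ADDNE  r3←0xf1

VAL = 0xf1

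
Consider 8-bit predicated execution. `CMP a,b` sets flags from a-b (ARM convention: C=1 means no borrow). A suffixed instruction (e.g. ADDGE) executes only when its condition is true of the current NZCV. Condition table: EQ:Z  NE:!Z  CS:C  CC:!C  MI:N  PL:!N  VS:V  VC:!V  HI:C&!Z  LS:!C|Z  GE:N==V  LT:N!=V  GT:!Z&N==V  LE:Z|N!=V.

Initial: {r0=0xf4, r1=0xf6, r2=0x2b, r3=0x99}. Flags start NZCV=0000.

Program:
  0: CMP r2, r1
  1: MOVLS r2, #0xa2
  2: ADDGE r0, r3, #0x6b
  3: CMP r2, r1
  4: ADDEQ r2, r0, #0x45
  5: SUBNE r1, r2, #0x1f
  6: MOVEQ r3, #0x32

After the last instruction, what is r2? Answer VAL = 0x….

0: ✓ CMP  NZCV=0000
1: ✓ MOVLS  r2←0xa2
2: ✓ ADDGE  r0←0x04
3: ✓ CMP  NZCV=1000
4: · ADDEQ
5: ✓ SUBNE  r1←0x83
6: · MOVEQ

VAL = 0xa2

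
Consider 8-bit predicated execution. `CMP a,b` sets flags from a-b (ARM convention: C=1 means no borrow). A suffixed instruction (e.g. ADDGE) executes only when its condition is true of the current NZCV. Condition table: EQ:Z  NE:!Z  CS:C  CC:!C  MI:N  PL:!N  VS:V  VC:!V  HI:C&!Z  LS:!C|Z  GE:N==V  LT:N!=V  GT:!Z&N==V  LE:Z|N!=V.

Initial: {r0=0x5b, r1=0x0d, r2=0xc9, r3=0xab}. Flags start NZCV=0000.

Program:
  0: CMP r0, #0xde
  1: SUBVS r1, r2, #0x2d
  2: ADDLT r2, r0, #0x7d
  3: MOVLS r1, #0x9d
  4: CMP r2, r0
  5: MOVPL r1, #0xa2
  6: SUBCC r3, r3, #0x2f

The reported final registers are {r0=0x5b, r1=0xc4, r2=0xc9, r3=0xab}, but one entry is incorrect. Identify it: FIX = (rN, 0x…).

FIX = (r1, 0xa2)

0: ✓ CMP  NZCV=0000
1: · SUBVS
2: · ADDLT
3: ✓ MOVLS  r1←0x9d
4: ✓ CMP  NZCV=0011
5: ✓ MOVPL  r1←0xa2
6: · SUBCC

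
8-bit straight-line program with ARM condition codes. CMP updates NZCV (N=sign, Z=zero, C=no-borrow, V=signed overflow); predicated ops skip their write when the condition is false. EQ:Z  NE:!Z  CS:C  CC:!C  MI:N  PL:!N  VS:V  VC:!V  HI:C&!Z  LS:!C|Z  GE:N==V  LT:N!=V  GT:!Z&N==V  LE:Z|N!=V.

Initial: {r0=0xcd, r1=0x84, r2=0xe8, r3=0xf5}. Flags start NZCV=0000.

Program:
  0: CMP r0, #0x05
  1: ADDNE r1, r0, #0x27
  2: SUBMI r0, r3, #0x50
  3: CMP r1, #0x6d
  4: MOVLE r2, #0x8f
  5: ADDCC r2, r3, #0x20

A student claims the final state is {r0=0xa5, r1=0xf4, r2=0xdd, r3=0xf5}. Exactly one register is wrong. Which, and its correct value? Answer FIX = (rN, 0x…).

FIX = (r2, 0x8f)

0: ✓ CMP  NZCV=1010
1: ✓ ADDNE  r1←0xf4
2: ✓ SUBMI  r0←0xa5
3: ✓ CMP  NZCV=1010
4: ✓ MOVLE  r2←0x8f
5: · ADDCC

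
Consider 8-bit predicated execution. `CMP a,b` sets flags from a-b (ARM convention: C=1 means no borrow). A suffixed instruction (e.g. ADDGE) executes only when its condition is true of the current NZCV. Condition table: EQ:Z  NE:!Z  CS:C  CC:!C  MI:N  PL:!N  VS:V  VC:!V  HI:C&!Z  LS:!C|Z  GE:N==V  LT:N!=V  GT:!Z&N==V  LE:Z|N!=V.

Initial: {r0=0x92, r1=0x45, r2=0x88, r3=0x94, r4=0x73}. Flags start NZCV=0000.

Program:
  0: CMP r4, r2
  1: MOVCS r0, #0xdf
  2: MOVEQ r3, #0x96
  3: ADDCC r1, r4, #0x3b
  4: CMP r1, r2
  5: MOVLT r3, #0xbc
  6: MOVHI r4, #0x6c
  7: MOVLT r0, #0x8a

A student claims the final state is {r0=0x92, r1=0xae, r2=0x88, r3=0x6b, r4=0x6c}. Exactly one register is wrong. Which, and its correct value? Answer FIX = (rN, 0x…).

0: ✓ CMP  NZCV=1001
1: · MOVCS
2: · MOVEQ
3: ✓ ADDCC  r1←0xae
4: ✓ CMP  NZCV=0010
5: · MOVLT
6: ✓ MOVHI  r4←0x6c
7: · MOVLT

FIX = (r3, 0x94)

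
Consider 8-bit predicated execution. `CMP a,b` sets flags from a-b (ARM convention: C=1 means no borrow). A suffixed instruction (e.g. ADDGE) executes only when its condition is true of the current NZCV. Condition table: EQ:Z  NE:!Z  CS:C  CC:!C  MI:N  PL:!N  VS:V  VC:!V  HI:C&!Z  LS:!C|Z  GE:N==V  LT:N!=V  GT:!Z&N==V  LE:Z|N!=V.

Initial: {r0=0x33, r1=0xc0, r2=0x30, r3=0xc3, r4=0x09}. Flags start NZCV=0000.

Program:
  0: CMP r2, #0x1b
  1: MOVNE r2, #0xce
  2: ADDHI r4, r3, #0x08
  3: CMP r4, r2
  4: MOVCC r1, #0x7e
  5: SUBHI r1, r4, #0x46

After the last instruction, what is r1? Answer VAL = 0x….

VAL = 0x7e

0: ✓ CMP  NZCV=0010
1: ✓ MOVNE  r2←0xce
2: ✓ ADDHI  r4←0xcb
3: ✓ CMP  NZCV=1000
4: ✓ MOVCC  r1←0x7e
5: · SUBHI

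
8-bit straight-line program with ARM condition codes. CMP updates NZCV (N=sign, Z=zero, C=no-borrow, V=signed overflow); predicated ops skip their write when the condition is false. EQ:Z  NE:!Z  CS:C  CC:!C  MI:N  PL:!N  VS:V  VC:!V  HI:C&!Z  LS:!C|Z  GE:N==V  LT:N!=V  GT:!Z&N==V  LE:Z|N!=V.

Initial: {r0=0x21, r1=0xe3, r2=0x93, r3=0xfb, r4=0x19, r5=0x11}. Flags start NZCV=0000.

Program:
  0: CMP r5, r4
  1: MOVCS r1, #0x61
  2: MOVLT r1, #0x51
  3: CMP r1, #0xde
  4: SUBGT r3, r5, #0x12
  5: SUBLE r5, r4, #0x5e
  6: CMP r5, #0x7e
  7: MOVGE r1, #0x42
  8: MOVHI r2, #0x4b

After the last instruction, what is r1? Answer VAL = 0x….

[0] flags=1000 → (cmp)
[1] flags=1000 CS?F → skip
[2] flags=1000 LT?T → r1=0x51
[3] flags=0000 → (cmp)
[4] flags=0000 GT?T → r3=0xff
[5] flags=0000 LE?F → skip
[6] flags=1000 → (cmp)
[7] flags=1000 GE?F → skip
[8] flags=1000 HI?F → skip

VAL = 0x51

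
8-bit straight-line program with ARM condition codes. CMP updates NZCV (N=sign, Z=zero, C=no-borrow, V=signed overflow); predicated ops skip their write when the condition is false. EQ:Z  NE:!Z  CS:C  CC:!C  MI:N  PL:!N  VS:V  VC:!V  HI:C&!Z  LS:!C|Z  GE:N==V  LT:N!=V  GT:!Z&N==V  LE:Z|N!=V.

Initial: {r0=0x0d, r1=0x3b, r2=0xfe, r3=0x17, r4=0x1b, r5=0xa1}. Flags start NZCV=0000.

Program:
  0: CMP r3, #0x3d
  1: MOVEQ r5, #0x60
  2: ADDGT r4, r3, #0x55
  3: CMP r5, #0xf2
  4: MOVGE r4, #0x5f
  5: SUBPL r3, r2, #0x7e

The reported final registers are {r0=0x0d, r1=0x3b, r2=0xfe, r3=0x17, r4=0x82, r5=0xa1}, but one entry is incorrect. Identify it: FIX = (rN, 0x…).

FIX = (r4, 0x1b)

0: ✓ CMP  NZCV=1000
1: · MOVEQ
2: · ADDGT
3: ✓ CMP  NZCV=1000
4: · MOVGE
5: · SUBPL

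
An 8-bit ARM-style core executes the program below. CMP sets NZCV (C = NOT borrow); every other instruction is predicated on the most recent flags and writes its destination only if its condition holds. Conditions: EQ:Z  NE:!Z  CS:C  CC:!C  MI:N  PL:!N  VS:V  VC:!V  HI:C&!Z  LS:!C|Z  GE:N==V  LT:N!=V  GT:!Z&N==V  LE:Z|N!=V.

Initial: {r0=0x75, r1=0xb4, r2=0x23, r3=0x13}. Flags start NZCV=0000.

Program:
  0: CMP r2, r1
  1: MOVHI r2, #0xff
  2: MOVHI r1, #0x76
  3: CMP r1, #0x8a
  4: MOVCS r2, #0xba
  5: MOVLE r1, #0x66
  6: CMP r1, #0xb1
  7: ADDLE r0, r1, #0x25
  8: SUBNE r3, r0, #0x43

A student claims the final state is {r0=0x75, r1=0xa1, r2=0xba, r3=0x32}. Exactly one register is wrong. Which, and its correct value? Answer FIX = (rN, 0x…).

FIX = (r1, 0xb4)

[0] flags=0000 → (cmp)
[1] flags=0000 HI?F → skip
[2] flags=0000 HI?F → skip
[3] flags=0010 → (cmp)
[4] flags=0010 CS?T → r2=0xba
[5] flags=0010 LE?F → skip
[6] flags=0010 → (cmp)
[7] flags=0010 LE?F → skip
[8] flags=0010 NE?T → r3=0x32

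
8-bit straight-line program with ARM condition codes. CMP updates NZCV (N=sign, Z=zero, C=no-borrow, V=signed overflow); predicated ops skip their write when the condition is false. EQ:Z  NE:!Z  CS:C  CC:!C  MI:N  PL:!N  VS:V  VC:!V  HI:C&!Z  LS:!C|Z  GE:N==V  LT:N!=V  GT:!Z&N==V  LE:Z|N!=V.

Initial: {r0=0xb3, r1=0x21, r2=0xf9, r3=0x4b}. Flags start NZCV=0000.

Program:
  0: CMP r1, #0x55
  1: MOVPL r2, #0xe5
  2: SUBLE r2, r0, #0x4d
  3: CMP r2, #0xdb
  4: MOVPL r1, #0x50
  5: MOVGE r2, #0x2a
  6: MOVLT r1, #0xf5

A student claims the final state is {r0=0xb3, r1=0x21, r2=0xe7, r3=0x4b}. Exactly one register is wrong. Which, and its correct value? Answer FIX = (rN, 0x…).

FIX = (r2, 0x2a)

[0] flags=1000 → (cmp)
[1] flags=1000 PL?F → skip
[2] flags=1000 LE?T → r2=0x66
[3] flags=1001 → (cmp)
[4] flags=1001 PL?F → skip
[5] flags=1001 GE?T → r2=0x2a
[6] flags=1001 LT?F → skip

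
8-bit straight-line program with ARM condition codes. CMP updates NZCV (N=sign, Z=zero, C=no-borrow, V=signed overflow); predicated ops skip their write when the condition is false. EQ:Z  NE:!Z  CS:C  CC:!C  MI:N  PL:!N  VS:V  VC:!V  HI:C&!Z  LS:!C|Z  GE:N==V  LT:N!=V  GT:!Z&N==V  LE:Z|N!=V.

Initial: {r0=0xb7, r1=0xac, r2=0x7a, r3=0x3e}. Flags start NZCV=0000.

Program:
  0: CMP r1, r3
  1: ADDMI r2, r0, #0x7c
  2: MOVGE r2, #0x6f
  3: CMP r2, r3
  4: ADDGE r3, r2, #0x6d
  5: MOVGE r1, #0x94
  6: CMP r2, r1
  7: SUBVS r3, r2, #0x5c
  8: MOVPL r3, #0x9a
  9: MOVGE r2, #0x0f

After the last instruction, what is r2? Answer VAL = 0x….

0: ✓ CMP  NZCV=0011
1: · ADDMI
2: · MOVGE
3: ✓ CMP  NZCV=0010
4: ✓ ADDGE  r3←0xe7
5: ✓ MOVGE  r1←0x94
6: ✓ CMP  NZCV=1001
7: ✓ SUBVS  r3←0x1e
8: · MOVPL
9: ✓ MOVGE  r2←0x0f

VAL = 0x0f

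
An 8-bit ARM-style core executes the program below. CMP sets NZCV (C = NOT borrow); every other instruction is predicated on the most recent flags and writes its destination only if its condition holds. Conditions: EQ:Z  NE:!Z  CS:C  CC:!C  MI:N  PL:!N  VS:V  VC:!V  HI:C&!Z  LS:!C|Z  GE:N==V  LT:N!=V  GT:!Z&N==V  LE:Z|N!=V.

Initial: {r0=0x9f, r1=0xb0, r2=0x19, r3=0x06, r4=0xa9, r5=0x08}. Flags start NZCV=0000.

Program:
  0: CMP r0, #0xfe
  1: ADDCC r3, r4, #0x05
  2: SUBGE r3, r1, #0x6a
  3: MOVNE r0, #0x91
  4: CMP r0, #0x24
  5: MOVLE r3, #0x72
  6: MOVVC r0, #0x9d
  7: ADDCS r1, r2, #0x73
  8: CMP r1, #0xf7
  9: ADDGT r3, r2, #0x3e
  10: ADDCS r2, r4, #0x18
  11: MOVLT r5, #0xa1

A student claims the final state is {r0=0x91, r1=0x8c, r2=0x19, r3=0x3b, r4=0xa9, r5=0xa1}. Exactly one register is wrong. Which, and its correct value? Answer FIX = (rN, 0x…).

[0] flags=1000 → (cmp)
[1] flags=1000 CC?T → r3=0xae
[2] flags=1000 GE?F → skip
[3] flags=1000 NE?T → r0=0x91
[4] flags=0011 → (cmp)
[5] flags=0011 LE?T → r3=0x72
[6] flags=0011 VC?F → skip
[7] flags=0011 CS?T → r1=0x8c
[8] flags=1000 → (cmp)
[9] flags=1000 GT?F → skip
[10] flags=1000 CS?F → skip
[11] flags=1000 LT?T → r5=0xa1

FIX = (r3, 0x72)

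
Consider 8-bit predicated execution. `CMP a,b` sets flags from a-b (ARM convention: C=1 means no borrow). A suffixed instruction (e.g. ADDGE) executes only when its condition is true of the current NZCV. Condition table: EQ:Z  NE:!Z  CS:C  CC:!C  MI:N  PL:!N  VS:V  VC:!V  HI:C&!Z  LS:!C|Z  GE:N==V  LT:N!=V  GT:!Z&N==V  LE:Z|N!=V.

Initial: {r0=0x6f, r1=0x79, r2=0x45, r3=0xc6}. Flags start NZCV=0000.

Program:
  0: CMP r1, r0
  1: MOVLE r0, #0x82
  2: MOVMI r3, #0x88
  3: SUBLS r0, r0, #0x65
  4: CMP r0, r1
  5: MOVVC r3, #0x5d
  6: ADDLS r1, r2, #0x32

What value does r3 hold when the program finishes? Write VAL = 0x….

[0] flags=0010 → (cmp)
[1] flags=0010 LE?F → skip
[2] flags=0010 MI?F → skip
[3] flags=0010 LS?F → skip
[4] flags=1000 → (cmp)
[5] flags=1000 VC?T → r3=0x5d
[6] flags=1000 LS?T → r1=0x77

VAL = 0x5d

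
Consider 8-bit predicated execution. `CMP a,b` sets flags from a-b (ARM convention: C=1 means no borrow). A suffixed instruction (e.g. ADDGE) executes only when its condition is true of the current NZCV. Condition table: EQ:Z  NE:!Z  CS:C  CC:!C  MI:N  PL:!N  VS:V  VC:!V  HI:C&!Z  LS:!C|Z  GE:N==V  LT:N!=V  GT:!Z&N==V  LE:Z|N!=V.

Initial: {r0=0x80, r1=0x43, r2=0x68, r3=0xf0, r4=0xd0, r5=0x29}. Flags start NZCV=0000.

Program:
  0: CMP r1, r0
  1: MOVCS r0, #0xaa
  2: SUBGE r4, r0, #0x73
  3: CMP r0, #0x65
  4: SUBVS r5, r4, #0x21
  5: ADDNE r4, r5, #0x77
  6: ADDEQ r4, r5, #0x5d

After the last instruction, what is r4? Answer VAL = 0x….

VAL = 0x63

[0] flags=1001 → (cmp)
[1] flags=1001 CS?F → skip
[2] flags=1001 GE?T → r4=0x0d
[3] flags=0011 → (cmp)
[4] flags=0011 VS?T → r5=0xec
[5] flags=0011 NE?T → r4=0x63
[6] flags=0011 EQ?F → skip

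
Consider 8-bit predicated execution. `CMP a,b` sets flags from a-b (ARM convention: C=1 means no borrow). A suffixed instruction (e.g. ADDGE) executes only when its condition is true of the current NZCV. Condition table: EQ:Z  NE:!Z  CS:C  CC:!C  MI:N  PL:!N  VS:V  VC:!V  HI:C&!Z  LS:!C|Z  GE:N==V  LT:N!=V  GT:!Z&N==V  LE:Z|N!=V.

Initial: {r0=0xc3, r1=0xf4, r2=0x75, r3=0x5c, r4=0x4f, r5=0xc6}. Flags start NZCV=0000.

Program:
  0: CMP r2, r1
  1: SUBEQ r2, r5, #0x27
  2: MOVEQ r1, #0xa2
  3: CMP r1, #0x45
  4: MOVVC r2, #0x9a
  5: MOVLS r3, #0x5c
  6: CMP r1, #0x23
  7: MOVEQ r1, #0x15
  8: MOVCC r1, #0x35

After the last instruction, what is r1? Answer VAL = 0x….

[0] flags=1001 → (cmp)
[1] flags=1001 EQ?F → skip
[2] flags=1001 EQ?F → skip
[3] flags=1010 → (cmp)
[4] flags=1010 VC?T → r2=0x9a
[5] flags=1010 LS?F → skip
[6] flags=1010 → (cmp)
[7] flags=1010 EQ?F → skip
[8] flags=1010 CC?F → skip

VAL = 0xf4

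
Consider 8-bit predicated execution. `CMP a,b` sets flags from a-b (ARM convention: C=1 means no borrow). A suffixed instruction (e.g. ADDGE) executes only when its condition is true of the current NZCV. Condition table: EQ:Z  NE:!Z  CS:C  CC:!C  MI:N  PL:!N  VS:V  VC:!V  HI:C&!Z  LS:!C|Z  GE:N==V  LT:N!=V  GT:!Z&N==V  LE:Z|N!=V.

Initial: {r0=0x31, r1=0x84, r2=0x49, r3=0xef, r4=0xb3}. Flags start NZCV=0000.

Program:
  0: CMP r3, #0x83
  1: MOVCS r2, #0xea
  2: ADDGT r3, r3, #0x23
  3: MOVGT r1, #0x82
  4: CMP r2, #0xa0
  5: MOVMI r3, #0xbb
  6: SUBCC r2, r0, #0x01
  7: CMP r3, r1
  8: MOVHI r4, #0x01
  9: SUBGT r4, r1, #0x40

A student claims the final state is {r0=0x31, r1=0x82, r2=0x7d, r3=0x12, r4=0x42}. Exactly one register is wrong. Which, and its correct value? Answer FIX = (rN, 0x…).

[0] flags=0010 → (cmp)
[1] flags=0010 CS?T → r2=0xea
[2] flags=0010 GT?T → r3=0x12
[3] flags=0010 GT?T → r1=0x82
[4] flags=0010 → (cmp)
[5] flags=0010 MI?F → skip
[6] flags=0010 CC?F → skip
[7] flags=1001 → (cmp)
[8] flags=1001 HI?F → skip
[9] flags=1001 GT?T → r4=0x42

FIX = (r2, 0xea)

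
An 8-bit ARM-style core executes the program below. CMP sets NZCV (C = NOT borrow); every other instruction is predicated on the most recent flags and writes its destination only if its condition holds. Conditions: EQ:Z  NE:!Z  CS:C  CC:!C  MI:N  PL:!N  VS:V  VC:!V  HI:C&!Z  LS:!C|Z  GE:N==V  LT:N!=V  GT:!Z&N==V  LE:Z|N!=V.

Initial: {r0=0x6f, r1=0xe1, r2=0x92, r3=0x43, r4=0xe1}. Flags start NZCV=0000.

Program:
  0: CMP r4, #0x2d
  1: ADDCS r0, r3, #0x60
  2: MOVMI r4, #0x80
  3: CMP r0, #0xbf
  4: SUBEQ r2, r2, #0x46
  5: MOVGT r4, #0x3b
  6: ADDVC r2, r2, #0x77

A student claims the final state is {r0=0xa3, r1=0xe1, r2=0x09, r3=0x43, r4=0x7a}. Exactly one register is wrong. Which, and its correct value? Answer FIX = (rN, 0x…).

FIX = (r4, 0x80)

[0] flags=1010 → (cmp)
[1] flags=1010 CS?T → r0=0xa3
[2] flags=1010 MI?T → r4=0x80
[3] flags=1000 → (cmp)
[4] flags=1000 EQ?F → skip
[5] flags=1000 GT?F → skip
[6] flags=1000 VC?T → r2=0x09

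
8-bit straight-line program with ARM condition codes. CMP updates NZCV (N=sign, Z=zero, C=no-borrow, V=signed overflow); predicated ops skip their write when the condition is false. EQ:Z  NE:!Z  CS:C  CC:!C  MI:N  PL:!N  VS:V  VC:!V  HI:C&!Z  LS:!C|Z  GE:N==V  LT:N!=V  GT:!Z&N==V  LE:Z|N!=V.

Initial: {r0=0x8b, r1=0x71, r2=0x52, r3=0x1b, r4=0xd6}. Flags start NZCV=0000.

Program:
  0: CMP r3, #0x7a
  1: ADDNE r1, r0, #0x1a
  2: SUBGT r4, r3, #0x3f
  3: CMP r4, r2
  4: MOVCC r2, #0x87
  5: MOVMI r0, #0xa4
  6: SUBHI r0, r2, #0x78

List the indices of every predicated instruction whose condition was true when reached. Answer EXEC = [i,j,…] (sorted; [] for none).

0: ✓ CMP  NZCV=1000
1: ✓ ADDNE  r1←0xa5
2: · SUBGT
3: ✓ CMP  NZCV=1010
4: · MOVCC
5: ✓ MOVMI  r0←0xa4
6: ✓ SUBHI  r0←0xda

EXEC = [1,5,6]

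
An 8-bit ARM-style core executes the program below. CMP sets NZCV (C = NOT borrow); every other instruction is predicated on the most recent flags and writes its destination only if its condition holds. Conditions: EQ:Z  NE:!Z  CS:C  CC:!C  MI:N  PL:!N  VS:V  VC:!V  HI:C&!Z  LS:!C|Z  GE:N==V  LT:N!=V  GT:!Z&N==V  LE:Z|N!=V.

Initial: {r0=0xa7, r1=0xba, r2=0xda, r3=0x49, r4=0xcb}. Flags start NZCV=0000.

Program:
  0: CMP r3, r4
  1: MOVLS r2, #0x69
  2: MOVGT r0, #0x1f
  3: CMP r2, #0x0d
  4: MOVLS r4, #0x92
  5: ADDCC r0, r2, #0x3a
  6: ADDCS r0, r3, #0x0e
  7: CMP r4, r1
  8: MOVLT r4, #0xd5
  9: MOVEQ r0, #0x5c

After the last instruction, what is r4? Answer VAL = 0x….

VAL = 0xcb

[0] flags=0000 → (cmp)
[1] flags=0000 LS?T → r2=0x69
[2] flags=0000 GT?T → r0=0x1f
[3] flags=0010 → (cmp)
[4] flags=0010 LS?F → skip
[5] flags=0010 CC?F → skip
[6] flags=0010 CS?T → r0=0x57
[7] flags=0010 → (cmp)
[8] flags=0010 LT?F → skip
[9] flags=0010 EQ?F → skip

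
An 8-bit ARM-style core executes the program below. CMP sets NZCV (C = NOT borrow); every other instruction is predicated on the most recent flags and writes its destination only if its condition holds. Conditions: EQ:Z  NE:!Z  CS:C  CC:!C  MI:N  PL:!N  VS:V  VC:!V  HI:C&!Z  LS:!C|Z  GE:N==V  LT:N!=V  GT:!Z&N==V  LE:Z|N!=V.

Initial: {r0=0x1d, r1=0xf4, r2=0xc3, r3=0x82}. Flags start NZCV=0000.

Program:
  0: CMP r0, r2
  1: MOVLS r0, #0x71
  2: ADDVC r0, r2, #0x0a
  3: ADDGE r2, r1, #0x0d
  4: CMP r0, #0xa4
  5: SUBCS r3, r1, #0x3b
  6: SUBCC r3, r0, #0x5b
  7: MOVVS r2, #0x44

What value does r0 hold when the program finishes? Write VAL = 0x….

[0] flags=0000 → (cmp)
[1] flags=0000 LS?T → r0=0x71
[2] flags=0000 VC?T → r0=0xcd
[3] flags=0000 GE?T → r2=0x01
[4] flags=0010 → (cmp)
[5] flags=0010 CS?T → r3=0xb9
[6] flags=0010 CC?F → skip
[7] flags=0010 VS?F → skip

VAL = 0xcd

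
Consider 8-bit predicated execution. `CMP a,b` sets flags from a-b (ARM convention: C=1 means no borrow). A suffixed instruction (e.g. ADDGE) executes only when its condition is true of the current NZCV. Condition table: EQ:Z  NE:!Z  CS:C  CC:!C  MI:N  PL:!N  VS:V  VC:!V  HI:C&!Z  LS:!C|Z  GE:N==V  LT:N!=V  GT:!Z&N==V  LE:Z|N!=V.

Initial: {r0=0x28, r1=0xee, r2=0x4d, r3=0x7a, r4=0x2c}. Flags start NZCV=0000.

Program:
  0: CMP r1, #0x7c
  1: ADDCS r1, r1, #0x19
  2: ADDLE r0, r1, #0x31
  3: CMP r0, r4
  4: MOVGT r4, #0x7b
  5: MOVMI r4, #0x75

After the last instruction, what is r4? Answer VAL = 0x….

VAL = 0x7b

0: ✓ CMP  NZCV=0011
1: ✓ ADDCS  r1←0x07
2: ✓ ADDLE  r0←0x38
3: ✓ CMP  NZCV=0010
4: ✓ MOVGT  r4←0x7b
5: · MOVMI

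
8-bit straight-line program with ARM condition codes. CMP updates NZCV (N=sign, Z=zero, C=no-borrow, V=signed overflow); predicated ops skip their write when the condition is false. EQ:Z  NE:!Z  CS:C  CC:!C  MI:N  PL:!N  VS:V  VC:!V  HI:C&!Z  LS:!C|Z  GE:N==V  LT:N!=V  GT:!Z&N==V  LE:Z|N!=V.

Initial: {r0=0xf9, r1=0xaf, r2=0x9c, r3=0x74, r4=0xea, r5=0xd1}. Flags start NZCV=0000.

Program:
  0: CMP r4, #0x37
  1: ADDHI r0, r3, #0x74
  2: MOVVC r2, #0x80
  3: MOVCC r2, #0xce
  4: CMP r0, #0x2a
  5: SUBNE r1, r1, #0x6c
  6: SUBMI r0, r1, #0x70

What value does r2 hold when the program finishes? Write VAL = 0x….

0: ✓ CMP  NZCV=1010
1: ✓ ADDHI  r0←0xe8
2: ✓ MOVVC  r2←0x80
3: · MOVCC
4: ✓ CMP  NZCV=1010
5: ✓ SUBNE  r1←0x43
6: ✓ SUBMI  r0←0xd3

VAL = 0x80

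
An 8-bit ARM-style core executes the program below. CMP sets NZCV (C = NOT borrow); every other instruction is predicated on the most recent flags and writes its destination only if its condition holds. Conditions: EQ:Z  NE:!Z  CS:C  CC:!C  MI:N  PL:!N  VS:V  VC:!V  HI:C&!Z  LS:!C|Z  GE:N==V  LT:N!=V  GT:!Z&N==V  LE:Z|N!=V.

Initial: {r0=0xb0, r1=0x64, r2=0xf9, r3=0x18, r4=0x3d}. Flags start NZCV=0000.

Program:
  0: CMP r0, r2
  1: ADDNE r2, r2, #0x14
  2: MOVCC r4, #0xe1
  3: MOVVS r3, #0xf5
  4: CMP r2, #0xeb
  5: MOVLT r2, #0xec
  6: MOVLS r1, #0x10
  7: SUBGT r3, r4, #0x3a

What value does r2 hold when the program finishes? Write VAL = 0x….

[0] flags=1000 → (cmp)
[1] flags=1000 NE?T → r2=0x0d
[2] flags=1000 CC?T → r4=0xe1
[3] flags=1000 VS?F → skip
[4] flags=0000 → (cmp)
[5] flags=0000 LT?F → skip
[6] flags=0000 LS?T → r1=0x10
[7] flags=0000 GT?T → r3=0xa7

VAL = 0x0d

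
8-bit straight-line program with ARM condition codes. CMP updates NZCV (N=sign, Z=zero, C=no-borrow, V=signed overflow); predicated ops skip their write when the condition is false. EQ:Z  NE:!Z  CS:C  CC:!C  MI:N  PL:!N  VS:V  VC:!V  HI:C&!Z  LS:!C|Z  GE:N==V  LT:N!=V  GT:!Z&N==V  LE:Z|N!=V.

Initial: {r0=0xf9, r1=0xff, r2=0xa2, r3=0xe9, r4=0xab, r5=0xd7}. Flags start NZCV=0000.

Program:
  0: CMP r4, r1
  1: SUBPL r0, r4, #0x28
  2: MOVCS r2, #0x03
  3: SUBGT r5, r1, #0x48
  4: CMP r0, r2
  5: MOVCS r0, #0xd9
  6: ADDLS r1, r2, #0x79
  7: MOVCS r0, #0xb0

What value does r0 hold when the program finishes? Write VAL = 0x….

VAL = 0xb0

[0] flags=1000 → (cmp)
[1] flags=1000 PL?F → skip
[2] flags=1000 CS?F → skip
[3] flags=1000 GT?F → skip
[4] flags=0010 → (cmp)
[5] flags=0010 CS?T → r0=0xd9
[6] flags=0010 LS?F → skip
[7] flags=0010 CS?T → r0=0xb0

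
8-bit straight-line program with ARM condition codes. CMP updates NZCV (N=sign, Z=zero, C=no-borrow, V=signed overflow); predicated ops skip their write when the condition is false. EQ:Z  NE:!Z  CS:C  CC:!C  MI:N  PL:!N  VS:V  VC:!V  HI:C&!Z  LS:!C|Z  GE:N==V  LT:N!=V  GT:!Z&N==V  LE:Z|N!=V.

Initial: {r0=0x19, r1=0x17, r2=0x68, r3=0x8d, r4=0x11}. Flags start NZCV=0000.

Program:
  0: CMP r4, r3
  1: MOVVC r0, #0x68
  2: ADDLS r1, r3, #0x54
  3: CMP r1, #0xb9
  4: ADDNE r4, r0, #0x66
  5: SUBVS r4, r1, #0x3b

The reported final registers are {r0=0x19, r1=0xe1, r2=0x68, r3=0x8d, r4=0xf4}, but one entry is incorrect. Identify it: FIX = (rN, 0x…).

[0] flags=1001 → (cmp)
[1] flags=1001 VC?F → skip
[2] flags=1001 LS?T → r1=0xe1
[3] flags=0010 → (cmp)
[4] flags=0010 NE?T → r4=0x7f
[5] flags=0010 VS?F → skip

FIX = (r4, 0x7f)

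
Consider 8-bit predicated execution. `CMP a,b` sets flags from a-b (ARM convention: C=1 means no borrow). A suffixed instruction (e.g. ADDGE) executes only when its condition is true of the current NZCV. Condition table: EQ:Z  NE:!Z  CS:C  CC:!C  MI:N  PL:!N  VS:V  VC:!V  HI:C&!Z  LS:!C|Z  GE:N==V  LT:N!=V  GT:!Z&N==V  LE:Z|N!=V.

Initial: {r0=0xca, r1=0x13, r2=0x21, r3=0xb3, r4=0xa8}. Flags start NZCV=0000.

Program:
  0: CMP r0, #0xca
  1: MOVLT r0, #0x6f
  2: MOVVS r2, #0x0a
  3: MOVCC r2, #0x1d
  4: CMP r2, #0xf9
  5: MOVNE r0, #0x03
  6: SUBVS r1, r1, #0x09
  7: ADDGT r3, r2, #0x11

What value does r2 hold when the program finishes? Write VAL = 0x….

0: ✓ CMP  NZCV=0110
1: · MOVLT
2: · MOVVS
3: · MOVCC
4: ✓ CMP  NZCV=0000
5: ✓ MOVNE  r0←0x03
6: · SUBVS
7: ✓ ADDGT  r3←0x32

VAL = 0x21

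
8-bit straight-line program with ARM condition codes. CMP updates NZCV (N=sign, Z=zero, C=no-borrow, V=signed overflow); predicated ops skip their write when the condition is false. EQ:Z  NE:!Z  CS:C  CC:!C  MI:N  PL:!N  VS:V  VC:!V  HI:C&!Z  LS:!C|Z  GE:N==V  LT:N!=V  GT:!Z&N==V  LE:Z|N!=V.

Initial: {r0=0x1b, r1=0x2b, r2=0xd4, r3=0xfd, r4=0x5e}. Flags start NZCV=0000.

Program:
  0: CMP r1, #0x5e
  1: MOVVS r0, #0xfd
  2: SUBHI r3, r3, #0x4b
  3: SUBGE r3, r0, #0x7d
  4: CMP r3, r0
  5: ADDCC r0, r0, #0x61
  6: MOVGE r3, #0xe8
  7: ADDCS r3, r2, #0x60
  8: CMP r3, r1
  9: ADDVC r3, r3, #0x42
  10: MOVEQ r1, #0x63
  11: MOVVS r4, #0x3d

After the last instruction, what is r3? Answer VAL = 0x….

[0] flags=1000 → (cmp)
[1] flags=1000 VS?F → skip
[2] flags=1000 HI?F → skip
[3] flags=1000 GE?F → skip
[4] flags=1010 → (cmp)
[5] flags=1010 CC?F → skip
[6] flags=1010 GE?F → skip
[7] flags=1010 CS?T → r3=0x34
[8] flags=0010 → (cmp)
[9] flags=0010 VC?T → r3=0x76
[10] flags=0010 EQ?F → skip
[11] flags=0010 VS?F → skip

VAL = 0x76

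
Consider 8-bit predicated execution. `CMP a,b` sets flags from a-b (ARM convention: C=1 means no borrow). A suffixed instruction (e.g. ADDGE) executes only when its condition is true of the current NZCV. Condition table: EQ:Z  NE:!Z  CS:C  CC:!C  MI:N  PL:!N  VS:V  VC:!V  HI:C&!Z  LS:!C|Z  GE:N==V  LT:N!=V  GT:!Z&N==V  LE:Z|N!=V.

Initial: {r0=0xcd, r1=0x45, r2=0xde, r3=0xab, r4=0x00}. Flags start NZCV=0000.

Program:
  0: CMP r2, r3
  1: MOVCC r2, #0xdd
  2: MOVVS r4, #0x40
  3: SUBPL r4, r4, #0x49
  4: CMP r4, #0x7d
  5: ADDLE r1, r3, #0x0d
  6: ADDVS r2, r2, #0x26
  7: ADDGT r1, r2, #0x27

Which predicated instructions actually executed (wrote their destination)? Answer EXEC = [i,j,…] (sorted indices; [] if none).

EXEC = [3,5,6]

0: ✓ CMP  NZCV=0010
1: · MOVCC
2: · MOVVS
3: ✓ SUBPL  r4←0xb7
4: ✓ CMP  NZCV=0011
5: ✓ ADDLE  r1←0xb8
6: ✓ ADDVS  r2←0x04
7: · ADDGT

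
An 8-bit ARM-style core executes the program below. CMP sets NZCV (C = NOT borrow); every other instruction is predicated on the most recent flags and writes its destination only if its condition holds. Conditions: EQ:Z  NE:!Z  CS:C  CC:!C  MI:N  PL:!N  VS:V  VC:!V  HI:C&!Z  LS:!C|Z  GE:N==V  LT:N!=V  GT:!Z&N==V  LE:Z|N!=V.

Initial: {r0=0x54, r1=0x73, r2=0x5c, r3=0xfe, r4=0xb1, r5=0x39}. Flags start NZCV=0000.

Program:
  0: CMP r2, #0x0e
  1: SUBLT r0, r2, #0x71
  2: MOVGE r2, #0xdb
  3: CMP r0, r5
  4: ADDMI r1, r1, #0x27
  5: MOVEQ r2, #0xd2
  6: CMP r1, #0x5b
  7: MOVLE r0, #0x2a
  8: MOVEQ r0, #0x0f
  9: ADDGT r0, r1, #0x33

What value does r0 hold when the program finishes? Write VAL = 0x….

0: ✓ CMP  NZCV=0010
1: · SUBLT
2: ✓ MOVGE  r2←0xdb
3: ✓ CMP  NZCV=0010
4: · ADDMI
5: · MOVEQ
6: ✓ CMP  NZCV=0010
7: · MOVLE
8: · MOVEQ
9: ✓ ADDGT  r0←0xa6

VAL = 0xa6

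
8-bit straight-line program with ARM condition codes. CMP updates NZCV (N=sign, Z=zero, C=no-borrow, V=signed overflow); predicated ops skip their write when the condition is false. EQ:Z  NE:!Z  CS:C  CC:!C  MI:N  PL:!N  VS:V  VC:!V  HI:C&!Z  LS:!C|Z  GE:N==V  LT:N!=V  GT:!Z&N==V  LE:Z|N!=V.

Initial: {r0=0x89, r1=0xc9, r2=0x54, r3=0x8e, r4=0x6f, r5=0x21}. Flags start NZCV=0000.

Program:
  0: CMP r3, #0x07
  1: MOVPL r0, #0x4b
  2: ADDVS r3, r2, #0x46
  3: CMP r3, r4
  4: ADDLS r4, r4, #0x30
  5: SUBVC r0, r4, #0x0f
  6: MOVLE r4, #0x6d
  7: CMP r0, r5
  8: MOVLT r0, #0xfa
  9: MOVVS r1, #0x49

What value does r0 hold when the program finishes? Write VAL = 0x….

0: ✓ CMP  NZCV=1010
1: · MOVPL
2: · ADDVS
3: ✓ CMP  NZCV=0011
4: · ADDLS
5: · SUBVC
6: ✓ MOVLE  r4←0x6d
7: ✓ CMP  NZCV=0011
8: ✓ MOVLT  r0←0xfa
9: ✓ MOVVS  r1←0x49

VAL = 0xfa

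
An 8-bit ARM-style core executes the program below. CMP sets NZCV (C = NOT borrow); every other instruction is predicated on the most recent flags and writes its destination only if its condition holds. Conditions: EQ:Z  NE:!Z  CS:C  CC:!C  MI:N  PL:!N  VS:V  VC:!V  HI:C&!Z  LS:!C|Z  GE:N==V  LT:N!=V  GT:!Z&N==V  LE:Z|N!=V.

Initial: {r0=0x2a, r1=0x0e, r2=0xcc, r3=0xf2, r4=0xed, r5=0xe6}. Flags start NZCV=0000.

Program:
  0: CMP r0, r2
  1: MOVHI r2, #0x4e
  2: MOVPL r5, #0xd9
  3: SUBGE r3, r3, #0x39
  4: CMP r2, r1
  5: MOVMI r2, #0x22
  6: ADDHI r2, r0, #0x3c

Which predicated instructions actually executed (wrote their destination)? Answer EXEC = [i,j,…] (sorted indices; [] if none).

0: ✓ CMP  NZCV=0000
1: · MOVHI
2: ✓ MOVPL  r5←0xd9
3: ✓ SUBGE  r3←0xb9
4: ✓ CMP  NZCV=1010
5: ✓ MOVMI  r2←0x22
6: ✓ ADDHI  r2←0x66

EXEC = [2,3,5,6]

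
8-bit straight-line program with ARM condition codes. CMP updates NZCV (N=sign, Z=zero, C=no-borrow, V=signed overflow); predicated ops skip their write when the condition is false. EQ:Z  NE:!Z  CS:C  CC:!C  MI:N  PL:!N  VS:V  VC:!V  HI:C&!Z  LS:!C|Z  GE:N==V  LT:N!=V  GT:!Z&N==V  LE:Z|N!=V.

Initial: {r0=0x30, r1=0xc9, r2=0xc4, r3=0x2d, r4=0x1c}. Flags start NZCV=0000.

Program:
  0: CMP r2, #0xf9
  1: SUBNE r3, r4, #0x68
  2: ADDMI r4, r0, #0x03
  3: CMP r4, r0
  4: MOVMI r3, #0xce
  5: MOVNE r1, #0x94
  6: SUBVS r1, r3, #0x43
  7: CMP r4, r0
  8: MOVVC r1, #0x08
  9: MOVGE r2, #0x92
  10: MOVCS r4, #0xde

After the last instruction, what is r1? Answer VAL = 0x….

0: ✓ CMP  NZCV=1000
1: ✓ SUBNE  r3←0xb4
2: ✓ ADDMI  r4←0x33
3: ✓ CMP  NZCV=0010
4: · MOVMI
5: ✓ MOVNE  r1←0x94
6: · SUBVS
7: ✓ CMP  NZCV=0010
8: ✓ MOVVC  r1←0x08
9: ✓ MOVGE  r2←0x92
10: ✓ MOVCS  r4←0xde

VAL = 0x08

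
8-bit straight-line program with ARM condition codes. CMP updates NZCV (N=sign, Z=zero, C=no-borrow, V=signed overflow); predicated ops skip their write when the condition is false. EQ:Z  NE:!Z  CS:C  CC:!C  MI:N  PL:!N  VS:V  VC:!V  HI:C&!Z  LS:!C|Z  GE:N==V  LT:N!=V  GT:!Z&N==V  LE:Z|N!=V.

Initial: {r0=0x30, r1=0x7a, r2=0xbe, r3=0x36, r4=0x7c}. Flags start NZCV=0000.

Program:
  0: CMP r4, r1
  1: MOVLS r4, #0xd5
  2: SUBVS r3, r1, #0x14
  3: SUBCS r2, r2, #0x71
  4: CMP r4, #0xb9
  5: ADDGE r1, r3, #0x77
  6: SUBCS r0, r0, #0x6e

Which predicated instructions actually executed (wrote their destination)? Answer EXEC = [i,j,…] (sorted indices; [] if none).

EXEC = [3,5]

0: ✓ CMP  NZCV=0010
1: · MOVLS
2: · SUBVS
3: ✓ SUBCS  r2←0x4d
4: ✓ CMP  NZCV=1001
5: ✓ ADDGE  r1←0xad
6: · SUBCS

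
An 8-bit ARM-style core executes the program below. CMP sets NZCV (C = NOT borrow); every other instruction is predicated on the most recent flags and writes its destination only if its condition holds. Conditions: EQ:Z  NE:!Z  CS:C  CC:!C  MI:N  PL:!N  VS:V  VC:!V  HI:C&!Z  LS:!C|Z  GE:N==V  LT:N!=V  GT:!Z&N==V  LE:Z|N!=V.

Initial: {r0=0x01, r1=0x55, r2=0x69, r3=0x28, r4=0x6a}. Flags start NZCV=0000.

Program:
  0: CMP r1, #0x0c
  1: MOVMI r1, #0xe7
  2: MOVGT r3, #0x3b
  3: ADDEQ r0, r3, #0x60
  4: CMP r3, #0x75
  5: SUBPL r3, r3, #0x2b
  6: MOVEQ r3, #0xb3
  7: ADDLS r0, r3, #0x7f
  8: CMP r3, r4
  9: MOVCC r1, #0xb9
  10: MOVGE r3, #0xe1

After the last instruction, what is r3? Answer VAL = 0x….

0: ✓ CMP  NZCV=0010
1: · MOVMI
2: ✓ MOVGT  r3←0x3b
3: · ADDEQ
4: ✓ CMP  NZCV=1000
5: · SUBPL
6: · MOVEQ
7: ✓ ADDLS  r0←0xba
8: ✓ CMP  NZCV=1000
9: ✓ MOVCC  r1←0xb9
10: · MOVGE

VAL = 0x3b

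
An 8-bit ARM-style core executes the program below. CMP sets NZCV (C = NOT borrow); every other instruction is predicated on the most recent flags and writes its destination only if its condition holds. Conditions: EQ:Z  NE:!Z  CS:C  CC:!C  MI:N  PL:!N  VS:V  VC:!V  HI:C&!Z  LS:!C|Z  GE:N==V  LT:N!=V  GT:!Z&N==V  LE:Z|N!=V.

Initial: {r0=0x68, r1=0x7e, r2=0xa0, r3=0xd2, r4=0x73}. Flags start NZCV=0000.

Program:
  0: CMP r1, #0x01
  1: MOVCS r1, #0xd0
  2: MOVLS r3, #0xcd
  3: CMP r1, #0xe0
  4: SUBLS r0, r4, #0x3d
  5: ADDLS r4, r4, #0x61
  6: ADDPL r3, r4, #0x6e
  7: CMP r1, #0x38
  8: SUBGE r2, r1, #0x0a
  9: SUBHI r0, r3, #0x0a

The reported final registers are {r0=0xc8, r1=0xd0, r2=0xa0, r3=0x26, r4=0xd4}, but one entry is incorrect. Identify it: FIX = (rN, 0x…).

FIX = (r3, 0xd2)

0: ✓ CMP  NZCV=0010
1: ✓ MOVCS  r1←0xd0
2: · MOVLS
3: ✓ CMP  NZCV=1000
4: ✓ SUBLS  r0←0x36
5: ✓ ADDLS  r4←0xd4
6: · ADDPL
7: ✓ CMP  NZCV=1010
8: · SUBGE
9: ✓ SUBHI  r0←0xc8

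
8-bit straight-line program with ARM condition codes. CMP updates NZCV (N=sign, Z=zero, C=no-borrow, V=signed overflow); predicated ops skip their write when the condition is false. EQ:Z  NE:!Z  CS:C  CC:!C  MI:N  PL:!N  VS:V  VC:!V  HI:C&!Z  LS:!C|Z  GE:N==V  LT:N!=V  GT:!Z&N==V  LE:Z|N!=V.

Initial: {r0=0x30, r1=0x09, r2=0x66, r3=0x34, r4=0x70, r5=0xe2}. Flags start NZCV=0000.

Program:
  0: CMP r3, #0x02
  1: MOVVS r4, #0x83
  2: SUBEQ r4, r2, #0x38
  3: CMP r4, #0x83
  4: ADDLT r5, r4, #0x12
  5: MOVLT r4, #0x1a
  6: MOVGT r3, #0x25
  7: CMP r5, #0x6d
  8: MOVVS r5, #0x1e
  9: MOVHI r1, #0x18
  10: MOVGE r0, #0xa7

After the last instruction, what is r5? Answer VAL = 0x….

0: ✓ CMP  NZCV=0010
1: · MOVVS
2: · SUBEQ
3: ✓ CMP  NZCV=1001
4: · ADDLT
5: · MOVLT
6: ✓ MOVGT  r3←0x25
7: ✓ CMP  NZCV=0011
8: ✓ MOVVS  r5←0x1e
9: ✓ MOVHI  r1←0x18
10: · MOVGE

VAL = 0x1e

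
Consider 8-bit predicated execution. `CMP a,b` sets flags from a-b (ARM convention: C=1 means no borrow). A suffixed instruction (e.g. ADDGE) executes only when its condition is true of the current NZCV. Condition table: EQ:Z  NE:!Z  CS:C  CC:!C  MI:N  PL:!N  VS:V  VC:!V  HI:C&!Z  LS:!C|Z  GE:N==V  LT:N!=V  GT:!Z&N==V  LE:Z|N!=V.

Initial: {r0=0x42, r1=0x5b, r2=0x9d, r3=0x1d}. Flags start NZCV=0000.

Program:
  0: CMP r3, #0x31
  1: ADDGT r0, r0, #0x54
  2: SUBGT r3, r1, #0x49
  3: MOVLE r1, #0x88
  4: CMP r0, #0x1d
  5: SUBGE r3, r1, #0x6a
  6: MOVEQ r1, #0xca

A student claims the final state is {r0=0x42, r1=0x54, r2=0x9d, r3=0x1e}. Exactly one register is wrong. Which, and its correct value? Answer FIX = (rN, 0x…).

[0] flags=1000 → (cmp)
[1] flags=1000 GT?F → skip
[2] flags=1000 GT?F → skip
[3] flags=1000 LE?T → r1=0x88
[4] flags=0010 → (cmp)
[5] flags=0010 GE?T → r3=0x1e
[6] flags=0010 EQ?F → skip

FIX = (r1, 0x88)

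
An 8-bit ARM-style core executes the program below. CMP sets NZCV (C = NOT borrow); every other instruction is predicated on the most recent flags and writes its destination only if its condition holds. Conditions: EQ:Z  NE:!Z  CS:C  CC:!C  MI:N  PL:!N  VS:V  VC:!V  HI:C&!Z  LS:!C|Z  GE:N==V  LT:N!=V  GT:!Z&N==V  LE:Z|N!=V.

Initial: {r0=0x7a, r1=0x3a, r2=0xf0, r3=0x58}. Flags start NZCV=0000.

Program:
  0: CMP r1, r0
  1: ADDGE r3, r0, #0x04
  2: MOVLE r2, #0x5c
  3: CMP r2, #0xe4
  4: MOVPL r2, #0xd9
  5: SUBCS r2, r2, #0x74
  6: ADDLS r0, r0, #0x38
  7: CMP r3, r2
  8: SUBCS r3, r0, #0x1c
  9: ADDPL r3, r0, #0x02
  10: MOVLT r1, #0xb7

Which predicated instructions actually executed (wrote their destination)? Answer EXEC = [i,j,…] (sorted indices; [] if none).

EXEC = [2,4,6,9]

[0] flags=1000 → (cmp)
[1] flags=1000 GE?F → skip
[2] flags=1000 LE?T → r2=0x5c
[3] flags=0000 → (cmp)
[4] flags=0000 PL?T → r2=0xd9
[5] flags=0000 CS?F → skip
[6] flags=0000 LS?T → r0=0xb2
[7] flags=0000 → (cmp)
[8] flags=0000 CS?F → skip
[9] flags=0000 PL?T → r3=0xb4
[10] flags=0000 LT?F → skip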